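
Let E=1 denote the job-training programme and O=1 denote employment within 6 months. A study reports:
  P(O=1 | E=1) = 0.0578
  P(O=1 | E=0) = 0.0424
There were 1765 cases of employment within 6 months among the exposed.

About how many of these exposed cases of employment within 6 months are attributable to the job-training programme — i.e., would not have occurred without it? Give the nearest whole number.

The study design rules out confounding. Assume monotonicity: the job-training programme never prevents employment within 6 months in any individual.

Let p₁ = 0.0578, p₀ = 0.0424.
PN = (p₁ − p₀)/p₁ = (0.0578 − 0.0424) / 0.0578 ≈ 0.26644.
Attributable cases ≈ PN × (exposed cases) = 0.26644 × 1765 ≈ 470.26.

about 470 cases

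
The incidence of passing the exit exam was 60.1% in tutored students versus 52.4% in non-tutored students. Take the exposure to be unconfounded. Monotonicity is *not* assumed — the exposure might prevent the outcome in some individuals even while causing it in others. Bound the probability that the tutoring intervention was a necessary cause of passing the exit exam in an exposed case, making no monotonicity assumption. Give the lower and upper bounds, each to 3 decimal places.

0.128 ≤ PN ≤ 0.792

p₁ = 0.601, p₀ = 0.524.
Under exogeneity alone the bounds on PN are max{0,(p₁−p₀)/p₁} ≤ PN ≤ min{1,(1−p₀)/p₁}.
  lower = (p₁ − p₀)/p₁ = 0.077 / 0.601 ≈ 0.1281
  upper = min{1, (1 − p₀)/p₁} = 0.476 / 0.601 ≈ 0.7920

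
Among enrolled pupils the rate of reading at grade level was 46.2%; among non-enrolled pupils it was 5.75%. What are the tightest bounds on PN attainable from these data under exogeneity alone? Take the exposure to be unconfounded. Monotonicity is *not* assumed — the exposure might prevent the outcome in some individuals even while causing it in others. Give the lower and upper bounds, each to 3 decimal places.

0.876 ≤ PN ≤ 1.000

p₁ = 0.462, p₀ = 0.0575.
Under exogeneity alone the bounds on PN are max{0,(p₁−p₀)/p₁} ≤ PN ≤ min{1,(1−p₀)/p₁}.
  lower = (p₁ − p₀)/p₁ = 0.4045 / 0.462 ≈ 0.8755
  upper = min{1, (1 − p₀)/p₁} = 0.9425 / 0.462 ≈ 2.0400 → capped at 1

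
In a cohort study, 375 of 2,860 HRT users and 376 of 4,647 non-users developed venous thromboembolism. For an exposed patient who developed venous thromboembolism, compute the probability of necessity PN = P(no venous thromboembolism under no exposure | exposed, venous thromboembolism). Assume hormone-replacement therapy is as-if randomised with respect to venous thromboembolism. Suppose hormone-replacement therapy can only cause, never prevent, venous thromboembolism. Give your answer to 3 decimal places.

p₁ = P(outcome | exposed) = 375/2860 = 0.13112
p₀ = P(outcome | unexposed) = 376/4647 = 0.080912
Under exogeneity and monotonicity, PN = (p₁ − p₀) / p₁.
PN = (0.13112 − 0.080912) / 0.13112 = 0.050206 / 0.13112 ≈ 0.3829

PN ≈ 0.383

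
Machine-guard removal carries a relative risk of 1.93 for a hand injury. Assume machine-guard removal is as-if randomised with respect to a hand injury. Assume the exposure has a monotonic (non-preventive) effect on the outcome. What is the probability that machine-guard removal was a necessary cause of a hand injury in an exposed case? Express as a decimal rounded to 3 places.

Under exogeneity and monotonicity, PN = (RR − 1) / RR = 1 − 1/RR.
PN = (1.93 − 1) / 1.93 = 0.93 / 1.93 ≈ 0.4819

PN ≈ 0.482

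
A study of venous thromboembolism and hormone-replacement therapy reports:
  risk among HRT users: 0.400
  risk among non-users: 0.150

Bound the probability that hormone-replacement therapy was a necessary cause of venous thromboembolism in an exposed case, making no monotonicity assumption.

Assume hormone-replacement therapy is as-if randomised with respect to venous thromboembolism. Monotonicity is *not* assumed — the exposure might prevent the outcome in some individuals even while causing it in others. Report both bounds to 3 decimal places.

0.625 ≤ PN ≤ 1.000

Let p₁ = 0.4, p₀ = 0.15.
Under exogeneity alone the bounds on PN are max{0,(p₁−p₀)/p₁} ≤ PN ≤ min{1,(1−p₀)/p₁}.
  lower = (p₁ − p₀)/p₁ = 0.25 / 0.4 ≈ 0.6250
  upper = min{1, (1 − p₀)/p₁} = 0.85 / 0.4 ≈ 2.1250 → capped at 1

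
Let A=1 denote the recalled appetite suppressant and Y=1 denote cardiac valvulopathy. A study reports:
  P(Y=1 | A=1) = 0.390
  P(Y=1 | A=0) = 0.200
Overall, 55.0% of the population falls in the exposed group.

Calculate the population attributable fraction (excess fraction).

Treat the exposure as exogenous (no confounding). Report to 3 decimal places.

Let p₁ = 0.39, p₀ = 0.2.
Overall risk P(Y=1) = π·p₁ + (1−π)·p₀ = 0.55×0.39 + 0.45×0.2 = 0.3045.
Under exogeneity, PAF = [P(Y=1) − p₀] / P(Y=1).
PAF = (0.3045 − 0.2) / 0.3045 ≈ 0.3432

PAF ≈ 0.343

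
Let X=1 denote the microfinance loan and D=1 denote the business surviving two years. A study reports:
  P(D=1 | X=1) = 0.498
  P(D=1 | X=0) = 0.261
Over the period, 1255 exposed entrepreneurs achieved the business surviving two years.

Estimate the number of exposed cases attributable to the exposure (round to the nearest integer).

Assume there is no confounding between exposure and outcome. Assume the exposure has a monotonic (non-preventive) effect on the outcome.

Let p₁ = 0.498, p₀ = 0.261.
PN = (p₁ − p₀)/p₁ = (0.498 − 0.261) / 0.498 ≈ 0.47590.
Attributable cases ≈ PN × (exposed cases) = 0.47590 × 1255 ≈ 597.26.

about 597 cases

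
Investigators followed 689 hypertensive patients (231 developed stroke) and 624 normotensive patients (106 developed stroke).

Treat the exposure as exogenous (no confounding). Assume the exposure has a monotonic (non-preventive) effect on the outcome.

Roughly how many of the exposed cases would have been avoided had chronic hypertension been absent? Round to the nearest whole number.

about 114 cases

p₁ = P(outcome | exposed) = 231/689 = 0.33527
p₀ = P(outcome | unexposed) = 106/624 = 0.16987
PN = (p₁ − p₀)/p₁ = (0.33527 − 0.16987) / 0.33527 ≈ 0.49333.
Attributable cases ≈ PN × (exposed cases) = 0.49333 × 231 ≈ 113.96.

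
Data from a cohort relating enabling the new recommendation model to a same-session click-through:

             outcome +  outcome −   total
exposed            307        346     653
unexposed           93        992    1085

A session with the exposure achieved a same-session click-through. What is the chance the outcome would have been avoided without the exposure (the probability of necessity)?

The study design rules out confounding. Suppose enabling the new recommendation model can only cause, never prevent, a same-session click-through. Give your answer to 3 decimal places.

PN ≈ 0.818

p₁ = P(outcome | exposed) = 307/653 = 0.47014
p₀ = P(outcome | unexposed) = 93/1085 = 0.085714
Under exogeneity and monotonicity, PN = (p₁ − p₀) / p₁.
PN = (0.47014 − 0.085714) / 0.47014 = 0.38442 / 0.47014 ≈ 0.8177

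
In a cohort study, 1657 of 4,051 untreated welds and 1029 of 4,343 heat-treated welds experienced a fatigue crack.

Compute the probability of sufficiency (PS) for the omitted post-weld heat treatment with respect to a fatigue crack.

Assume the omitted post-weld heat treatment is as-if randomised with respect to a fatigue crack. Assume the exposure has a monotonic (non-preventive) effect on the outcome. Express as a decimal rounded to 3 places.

p₁ = P(outcome | exposed) = 1657/4051 = 0.40903
p₀ = P(outcome | unexposed) = 1029/4343 = 0.23693
Under exogeneity and monotonicity, PS = (p₁ − p₀) / (1 − p₀).
PS = (0.40903 − 0.23693) / (1 − 0.23693) = 0.1721 / 0.76307 ≈ 0.2255

PS ≈ 0.226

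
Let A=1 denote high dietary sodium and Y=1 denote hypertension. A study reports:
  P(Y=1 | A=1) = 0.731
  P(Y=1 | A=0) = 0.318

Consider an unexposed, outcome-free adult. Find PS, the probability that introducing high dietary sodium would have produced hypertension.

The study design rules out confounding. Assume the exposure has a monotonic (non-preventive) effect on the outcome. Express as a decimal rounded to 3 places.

PS ≈ 0.606

Let p₁ = 0.731, p₀ = 0.318.
Under exogeneity and monotonicity, PS = (p₁ − p₀) / (1 − p₀).
PS = (0.731 − 0.318) / (1 − 0.318) = 0.413 / 0.682 ≈ 0.6056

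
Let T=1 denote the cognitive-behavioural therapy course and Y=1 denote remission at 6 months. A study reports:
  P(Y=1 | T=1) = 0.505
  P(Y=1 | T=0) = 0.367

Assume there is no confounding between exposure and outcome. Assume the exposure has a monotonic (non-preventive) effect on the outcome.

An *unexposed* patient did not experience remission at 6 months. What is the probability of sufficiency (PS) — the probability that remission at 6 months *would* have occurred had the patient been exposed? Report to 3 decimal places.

Let p₁ = 0.505, p₀ = 0.367.
Under exogeneity and monotonicity, PS = (p₁ − p₀) / (1 − p₀).
PS = (0.505 − 0.367) / (1 − 0.367) = 0.138 / 0.633 ≈ 0.2180

PS ≈ 0.218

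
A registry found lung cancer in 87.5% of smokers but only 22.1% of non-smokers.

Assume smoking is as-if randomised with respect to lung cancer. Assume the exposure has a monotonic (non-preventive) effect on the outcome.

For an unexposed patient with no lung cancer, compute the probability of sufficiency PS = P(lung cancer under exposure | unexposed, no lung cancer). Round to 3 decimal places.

PS ≈ 0.840

p₁ = 0.875, p₀ = 0.221.
Under exogeneity and monotonicity, PS = (p₁ − p₀) / (1 − p₀).
PS = (0.875 − 0.221) / (1 − 0.221) = 0.654 / 0.779 ≈ 0.8395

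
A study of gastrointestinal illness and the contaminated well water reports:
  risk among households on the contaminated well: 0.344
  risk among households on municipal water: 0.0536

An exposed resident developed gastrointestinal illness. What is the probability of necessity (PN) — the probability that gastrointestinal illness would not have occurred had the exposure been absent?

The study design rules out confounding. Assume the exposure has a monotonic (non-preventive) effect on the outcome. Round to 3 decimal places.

PN ≈ 0.844

Let p₁ = 0.344, p₀ = 0.0536.
Under exogeneity and monotonicity, PN = (p₁ − p₀) / p₁.
PN = (0.344 − 0.0536) / 0.344 = 0.2904 / 0.344 ≈ 0.8442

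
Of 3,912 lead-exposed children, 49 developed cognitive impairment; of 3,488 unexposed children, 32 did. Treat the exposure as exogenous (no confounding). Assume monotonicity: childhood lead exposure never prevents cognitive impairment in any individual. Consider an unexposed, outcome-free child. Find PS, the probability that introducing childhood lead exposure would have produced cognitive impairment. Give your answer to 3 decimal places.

p₁ = P(outcome | exposed) = 49/3912 = 0.012526
p₀ = P(outcome | unexposed) = 32/3488 = 0.0091743
Under exogeneity and monotonicity, PS = (p₁ − p₀) / (1 − p₀).
PS = (0.012526 − 0.0091743) / (1 − 0.0091743) = 0.0033513 / 0.99083 ≈ 0.0034

PS ≈ 0.003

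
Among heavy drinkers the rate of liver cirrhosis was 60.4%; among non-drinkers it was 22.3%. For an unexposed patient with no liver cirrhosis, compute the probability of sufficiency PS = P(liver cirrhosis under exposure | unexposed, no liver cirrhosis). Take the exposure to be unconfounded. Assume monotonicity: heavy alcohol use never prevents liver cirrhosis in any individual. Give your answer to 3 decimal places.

PS ≈ 0.490

p₁ = 0.604, p₀ = 0.223.
Under exogeneity and monotonicity, PS = (p₁ − p₀) / (1 − p₀).
PS = (0.604 − 0.223) / (1 − 0.223) = 0.381 / 0.777 ≈ 0.4903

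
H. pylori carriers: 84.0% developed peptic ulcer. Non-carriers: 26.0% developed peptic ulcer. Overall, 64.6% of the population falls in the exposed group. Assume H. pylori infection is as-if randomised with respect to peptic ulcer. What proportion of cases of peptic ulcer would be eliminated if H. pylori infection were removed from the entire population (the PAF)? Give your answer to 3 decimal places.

PAF ≈ 0.590

p₁ = 0.84, p₀ = 0.26.
Overall risk P(Y=1) = π·p₁ + (1−π)·p₀ = 0.646×0.84 + 0.354×0.26 = 0.63468.
Under exogeneity, PAF = [P(Y=1) − p₀] / P(Y=1).
PAF = (0.63468 − 0.26) / 0.63468 ≈ 0.5903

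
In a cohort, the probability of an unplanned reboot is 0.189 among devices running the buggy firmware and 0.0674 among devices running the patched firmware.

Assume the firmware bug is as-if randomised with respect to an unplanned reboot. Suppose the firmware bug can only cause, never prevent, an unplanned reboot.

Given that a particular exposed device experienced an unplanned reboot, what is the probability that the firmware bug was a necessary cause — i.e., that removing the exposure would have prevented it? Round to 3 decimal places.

Let p₁ = 0.189, p₀ = 0.0674.
Under exogeneity and monotonicity, PN = (p₁ − p₀) / p₁.
PN = (0.189 − 0.0674) / 0.189 = 0.1216 / 0.189 ≈ 0.6434

PN ≈ 0.643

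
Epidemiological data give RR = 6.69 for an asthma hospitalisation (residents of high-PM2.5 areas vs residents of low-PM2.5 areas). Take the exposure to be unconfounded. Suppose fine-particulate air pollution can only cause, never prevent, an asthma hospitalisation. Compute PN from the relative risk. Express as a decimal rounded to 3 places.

PN ≈ 0.851

Under exogeneity and monotonicity, PN = (RR − 1) / RR = 1 − 1/RR.
PN = (6.69 − 1) / 6.69 = 5.69 / 6.69 ≈ 0.8505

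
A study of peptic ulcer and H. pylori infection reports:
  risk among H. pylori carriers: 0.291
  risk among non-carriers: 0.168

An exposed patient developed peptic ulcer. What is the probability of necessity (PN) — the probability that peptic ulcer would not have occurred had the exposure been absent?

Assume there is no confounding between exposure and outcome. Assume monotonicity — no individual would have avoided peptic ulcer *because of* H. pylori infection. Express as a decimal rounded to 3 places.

Let p₁ = 0.291, p₀ = 0.168.
Under exogeneity and monotonicity, PN = (p₁ − p₀) / p₁.
PN = (0.291 − 0.168) / 0.291 = 0.123 / 0.291 ≈ 0.4227

PN ≈ 0.423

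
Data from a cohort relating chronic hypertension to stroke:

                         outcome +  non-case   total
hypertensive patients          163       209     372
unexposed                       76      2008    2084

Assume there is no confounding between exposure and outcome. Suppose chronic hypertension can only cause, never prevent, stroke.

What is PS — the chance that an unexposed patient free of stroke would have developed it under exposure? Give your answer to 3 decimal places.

PS ≈ 0.417

p₁ = P(outcome | exposed) = 163/372 = 0.43817
p₀ = P(outcome | unexposed) = 76/2084 = 0.036468
Under exogeneity and monotonicity, PS = (p₁ − p₀) / (1 − p₀).
PS = (0.43817 − 0.036468) / (1 − 0.036468) = 0.4017 / 0.96353 ≈ 0.4169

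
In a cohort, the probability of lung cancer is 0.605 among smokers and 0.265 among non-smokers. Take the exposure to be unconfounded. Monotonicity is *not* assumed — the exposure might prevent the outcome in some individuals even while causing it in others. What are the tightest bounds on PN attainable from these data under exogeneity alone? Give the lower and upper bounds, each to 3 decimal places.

0.562 ≤ PN ≤ 1.000

Let p₁ = 0.605, p₀ = 0.265.
Under exogeneity alone the bounds on PN are max{0,(p₁−p₀)/p₁} ≤ PN ≤ min{1,(1−p₀)/p₁}.
  lower = (p₁ − p₀)/p₁ = 0.34 / 0.605 ≈ 0.5620
  upper = min{1, (1 − p₀)/p₁} = 0.735 / 0.605 ≈ 1.2149 → capped at 1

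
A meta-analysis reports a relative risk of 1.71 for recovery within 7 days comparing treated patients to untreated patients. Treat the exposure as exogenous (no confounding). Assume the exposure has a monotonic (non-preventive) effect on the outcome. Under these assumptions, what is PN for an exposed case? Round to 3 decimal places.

PN ≈ 0.415

Under exogeneity and monotonicity, PN = (RR − 1) / RR = 1 − 1/RR.
PN = (1.71 − 1) / 1.71 = 0.71 / 1.71 ≈ 0.4152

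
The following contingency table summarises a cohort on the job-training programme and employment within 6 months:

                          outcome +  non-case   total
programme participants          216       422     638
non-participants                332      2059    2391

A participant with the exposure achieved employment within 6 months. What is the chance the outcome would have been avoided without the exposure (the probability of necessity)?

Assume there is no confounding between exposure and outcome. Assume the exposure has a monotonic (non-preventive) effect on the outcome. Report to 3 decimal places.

p₁ = P(outcome | exposed) = 216/638 = 0.33856
p₀ = P(outcome | unexposed) = 332/2391 = 0.13885
Under exogeneity and monotonicity, PN = (p₁ − p₀) / p₁.
PN = (0.33856 − 0.13885) / 0.33856 = 0.1997 / 0.33856 ≈ 0.5899

PN ≈ 0.590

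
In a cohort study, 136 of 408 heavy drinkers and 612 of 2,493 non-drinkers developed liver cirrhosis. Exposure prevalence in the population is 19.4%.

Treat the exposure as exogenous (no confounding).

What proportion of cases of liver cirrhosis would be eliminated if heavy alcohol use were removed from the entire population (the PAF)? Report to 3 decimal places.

PAF ≈ 0.065

p₁ = P(outcome | exposed) = 136/408 = 0.33333
p₀ = P(outcome | unexposed) = 612/2493 = 0.24549
Overall risk P(Y=1) = π·p₁ + (1−π)·p₀ = 0.194×0.33333 + 0.806×0.24549 = 0.26253.
Under exogeneity, PAF = [P(Y=1) − p₀] / P(Y=1).
PAF = (0.26253 − 0.24549) / 0.26253 ≈ 0.0649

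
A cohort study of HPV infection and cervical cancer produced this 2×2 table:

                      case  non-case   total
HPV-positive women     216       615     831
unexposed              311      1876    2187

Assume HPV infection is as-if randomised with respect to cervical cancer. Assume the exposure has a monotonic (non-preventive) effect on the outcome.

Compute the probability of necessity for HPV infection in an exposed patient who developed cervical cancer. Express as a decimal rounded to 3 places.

p₁ = P(outcome | exposed) = 216/831 = 0.25993
p₀ = P(outcome | unexposed) = 311/2187 = 0.1422
Under exogeneity and monotonicity, PN = (p₁ − p₀)/p₁.
PN = (0.25993 − 0.1422) / 0.25993 ≈ 0.4529

PN ≈ 0.453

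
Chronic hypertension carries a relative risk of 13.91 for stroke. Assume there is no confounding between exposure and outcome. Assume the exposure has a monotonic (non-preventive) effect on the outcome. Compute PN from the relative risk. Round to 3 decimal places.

PN ≈ 0.928

Under exogeneity and monotonicity, PN = (RR − 1) / RR = 1 − 1/RR.
PN = (13.91 − 1) / 13.91 = 12.91 / 13.91 ≈ 0.9281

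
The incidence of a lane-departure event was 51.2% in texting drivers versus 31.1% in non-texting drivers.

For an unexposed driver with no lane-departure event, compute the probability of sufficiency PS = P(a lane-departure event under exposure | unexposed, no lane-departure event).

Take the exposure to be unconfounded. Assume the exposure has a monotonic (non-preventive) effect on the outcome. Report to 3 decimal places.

p₁ = 0.512, p₀ = 0.311.
Under exogeneity and monotonicity, PS = (p₁ − p₀) / (1 − p₀).
PS = (0.512 − 0.311) / (1 − 0.311) = 0.201 / 0.689 ≈ 0.2917

PS ≈ 0.292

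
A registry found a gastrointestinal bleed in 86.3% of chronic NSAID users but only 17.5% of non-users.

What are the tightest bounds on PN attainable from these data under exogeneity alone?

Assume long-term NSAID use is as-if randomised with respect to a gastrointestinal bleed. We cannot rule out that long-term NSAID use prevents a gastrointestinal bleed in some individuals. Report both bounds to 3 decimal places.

p₁ = 0.863, p₀ = 0.175.
Under exogeneity alone the bounds on PN are max{0,(p₁−p₀)/p₁} ≤ PN ≤ min{1,(1−p₀)/p₁}.
  lower = (p₁ − p₀)/p₁ = 0.688 / 0.863 ≈ 0.7972
  upper = min{1, (1 − p₀)/p₁} = 0.825 / 0.863 ≈ 0.9560

0.797 ≤ PN ≤ 0.956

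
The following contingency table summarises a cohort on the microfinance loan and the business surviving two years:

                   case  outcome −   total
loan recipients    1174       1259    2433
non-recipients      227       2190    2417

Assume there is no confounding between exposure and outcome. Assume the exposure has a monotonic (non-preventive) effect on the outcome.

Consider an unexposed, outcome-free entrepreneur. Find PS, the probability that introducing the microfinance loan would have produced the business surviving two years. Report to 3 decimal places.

PS ≈ 0.429

p₁ = P(outcome | exposed) = 1174/2433 = 0.48253
p₀ = P(outcome | unexposed) = 227/2417 = 0.093918
Under exogeneity and monotonicity, PS = (p₁ − p₀)/(1 − p₀).
PS = (0.48253 − 0.093918) / 0.90608 ≈ 0.4289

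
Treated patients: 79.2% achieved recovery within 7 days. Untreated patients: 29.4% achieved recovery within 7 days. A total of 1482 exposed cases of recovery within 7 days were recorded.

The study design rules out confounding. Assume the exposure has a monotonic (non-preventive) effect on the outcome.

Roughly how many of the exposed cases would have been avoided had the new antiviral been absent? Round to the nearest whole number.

p₁ = 0.792, p₀ = 0.294.
PN = (p₁ − p₀)/p₁ = (0.792 − 0.294) / 0.792 ≈ 0.62879.
Attributable cases ≈ PN × (exposed cases) = 0.62879 × 1482 ≈ 931.86.

about 932 cases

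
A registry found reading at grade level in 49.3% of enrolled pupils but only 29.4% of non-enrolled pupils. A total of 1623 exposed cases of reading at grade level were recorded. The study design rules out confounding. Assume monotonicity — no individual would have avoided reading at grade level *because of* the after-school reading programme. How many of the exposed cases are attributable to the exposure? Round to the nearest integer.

p₁ = 0.493, p₀ = 0.294.
PN = (p₁ − p₀)/p₁ = (0.493 − 0.294) / 0.493 ≈ 0.40365.
Attributable cases ≈ PN × (exposed cases) = 0.40365 × 1623 ≈ 655.13.

about 655 cases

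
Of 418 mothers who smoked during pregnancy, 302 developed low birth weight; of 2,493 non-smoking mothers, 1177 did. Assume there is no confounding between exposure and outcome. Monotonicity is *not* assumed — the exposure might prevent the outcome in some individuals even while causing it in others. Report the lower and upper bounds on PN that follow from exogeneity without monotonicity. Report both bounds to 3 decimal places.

p₁ = P(outcome | exposed) = 302/418 = 0.72249
p₀ = P(outcome | unexposed) = 1177/2493 = 0.47212
Under exogeneity alone the bounds on PN are max{0,(p₁−p₀)/p₁} ≤ PN ≤ min{1,(1−p₀)/p₁}.
  lower = (p₁ − p₀)/p₁ = 0.25037 / 0.72249 ≈ 0.3465
  upper = min{1, (1 − p₀)/p₁} = 0.52788 / 0.72249 ≈ 0.7306

0.347 ≤ PN ≤ 0.731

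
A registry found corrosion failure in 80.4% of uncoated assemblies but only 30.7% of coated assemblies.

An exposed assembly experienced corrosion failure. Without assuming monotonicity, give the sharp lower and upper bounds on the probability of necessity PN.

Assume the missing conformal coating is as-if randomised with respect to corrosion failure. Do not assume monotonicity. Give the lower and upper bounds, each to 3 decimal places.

0.618 ≤ PN ≤ 0.862

p₁ = 0.804, p₀ = 0.307.
Under exogeneity alone the bounds on PN are max{0,(p₁−p₀)/p₁} ≤ PN ≤ min{1,(1−p₀)/p₁}.
  lower = (p₁ − p₀)/p₁ = 0.497 / 0.804 ≈ 0.6182
  upper = min{1, (1 − p₀)/p₁} = 0.693 / 0.804 ≈ 0.8619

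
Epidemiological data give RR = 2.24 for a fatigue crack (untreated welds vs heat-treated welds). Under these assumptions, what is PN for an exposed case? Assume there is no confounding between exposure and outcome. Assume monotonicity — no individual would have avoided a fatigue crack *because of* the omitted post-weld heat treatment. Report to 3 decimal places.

PN ≈ 0.554

Under exogeneity and monotonicity, PN = (RR − 1) / RR = 1 − 1/RR.
PN = (2.24 − 1) / 2.24 = 1.24 / 2.24 ≈ 0.5536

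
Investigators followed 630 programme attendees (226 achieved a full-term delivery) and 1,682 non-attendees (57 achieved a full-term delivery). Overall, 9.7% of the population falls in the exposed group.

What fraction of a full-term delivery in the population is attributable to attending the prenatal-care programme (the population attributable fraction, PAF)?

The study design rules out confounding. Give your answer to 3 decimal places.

p₁ = P(outcome | exposed) = 226/630 = 0.35873
p₀ = P(outcome | unexposed) = 57/1682 = 0.033888
Overall risk P(Y=1) = π·p₁ + (1−π)·p₀ = 0.097×0.35873 + 0.903×0.033888 = 0.065398.
Under exogeneity, PAF = [P(Y=1) − p₀] / P(Y=1).
PAF = (0.065398 − 0.033888) / 0.065398 ≈ 0.4818

PAF ≈ 0.482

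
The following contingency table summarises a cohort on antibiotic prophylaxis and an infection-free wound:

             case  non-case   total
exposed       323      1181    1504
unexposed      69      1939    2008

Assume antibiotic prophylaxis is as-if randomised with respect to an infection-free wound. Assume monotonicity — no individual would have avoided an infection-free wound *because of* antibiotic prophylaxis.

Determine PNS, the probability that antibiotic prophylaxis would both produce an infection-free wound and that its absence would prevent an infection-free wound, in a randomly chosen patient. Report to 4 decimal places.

p₁ = P(outcome | exposed) = 323/1504 = 0.21476
p₀ = P(outcome | unexposed) = 69/2008 = 0.034363
Under exogeneity and monotonicity, PNS = p₁ − p₀.
PNS = 0.21476 − 0.034363 = 0.1804

PNS ≈ 0.1804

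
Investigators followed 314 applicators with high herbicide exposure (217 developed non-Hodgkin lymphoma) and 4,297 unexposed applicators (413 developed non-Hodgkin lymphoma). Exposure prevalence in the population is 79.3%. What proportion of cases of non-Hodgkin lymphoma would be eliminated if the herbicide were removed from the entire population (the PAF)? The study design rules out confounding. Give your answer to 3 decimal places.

p₁ = P(outcome | exposed) = 217/314 = 0.69108
p₀ = P(outcome | unexposed) = 413/4297 = 0.096114
Overall risk P(Y=1) = π·p₁ + (1−π)·p₀ = 0.793×0.69108 + 0.207×0.096114 = 0.56792.
Under exogeneity, PAF = [P(Y=1) − p₀] / P(Y=1).
PAF = (0.56792 − 0.096114) / 0.56792 ≈ 0.8308

PAF ≈ 0.831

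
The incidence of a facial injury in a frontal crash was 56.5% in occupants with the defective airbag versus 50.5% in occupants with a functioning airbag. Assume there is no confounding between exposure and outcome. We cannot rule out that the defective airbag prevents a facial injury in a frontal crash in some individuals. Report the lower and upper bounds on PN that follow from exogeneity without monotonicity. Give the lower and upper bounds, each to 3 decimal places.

0.106 ≤ PN ≤ 0.876

p₁ = 0.565, p₀ = 0.505.
Under exogeneity alone the bounds on PN are max{0,(p₁−p₀)/p₁} ≤ PN ≤ min{1,(1−p₀)/p₁}.
  lower = (p₁ − p₀)/p₁ = 0.06 / 0.565 ≈ 0.1062
  upper = min{1, (1 − p₀)/p₁} = 0.495 / 0.565 ≈ 0.8761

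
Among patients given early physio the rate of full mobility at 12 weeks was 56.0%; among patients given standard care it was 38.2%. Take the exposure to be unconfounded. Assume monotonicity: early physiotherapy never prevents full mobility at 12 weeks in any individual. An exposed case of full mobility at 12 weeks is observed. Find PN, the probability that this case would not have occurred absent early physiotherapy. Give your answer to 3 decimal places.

PN ≈ 0.318

p₁ = 0.56, p₀ = 0.382.
Under exogeneity and monotonicity, PN = (p₁ − p₀) / p₁.
PN = (0.56 − 0.382) / 0.56 = 0.178 / 0.56 ≈ 0.3179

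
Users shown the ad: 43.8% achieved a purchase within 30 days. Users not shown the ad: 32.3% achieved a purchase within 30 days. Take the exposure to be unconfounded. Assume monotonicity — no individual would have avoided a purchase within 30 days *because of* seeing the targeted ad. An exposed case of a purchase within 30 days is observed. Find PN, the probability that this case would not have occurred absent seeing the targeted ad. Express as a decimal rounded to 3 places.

PN ≈ 0.263

p₁ = 0.438, p₀ = 0.323.
Under exogeneity and monotonicity, PN = (p₁ − p₀) / p₁.
PN = (0.438 − 0.323) / 0.438 = 0.115 / 0.438 ≈ 0.2626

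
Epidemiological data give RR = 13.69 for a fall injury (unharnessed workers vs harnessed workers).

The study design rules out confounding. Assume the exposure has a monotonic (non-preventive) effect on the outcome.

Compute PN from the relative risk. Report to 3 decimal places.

Under exogeneity and monotonicity, PN = (RR − 1) / RR = 1 − 1/RR.
PN = (13.69 − 1) / 13.69 = 12.69 / 13.69 ≈ 0.9270

PN ≈ 0.927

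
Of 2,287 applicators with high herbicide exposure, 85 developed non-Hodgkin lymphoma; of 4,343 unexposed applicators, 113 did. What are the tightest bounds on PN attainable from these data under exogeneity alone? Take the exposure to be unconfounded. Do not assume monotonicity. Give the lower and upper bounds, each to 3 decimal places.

p₁ = P(outcome | exposed) = 85/2287 = 0.037167
p₀ = P(outcome | unexposed) = 113/4343 = 0.026019
Under exogeneity alone the bounds on PN are max{0,(p₁−p₀)/p₁} ≤ PN ≤ min{1,(1−p₀)/p₁}.
  lower = (p₁ − p₀)/p₁ = 0.011148 / 0.037167 ≈ 0.2999
  upper = min{1, (1 − p₀)/p₁} = 0.97398 / 0.037167 ≈ 26.2058 → capped at 1

0.300 ≤ PN ≤ 1.000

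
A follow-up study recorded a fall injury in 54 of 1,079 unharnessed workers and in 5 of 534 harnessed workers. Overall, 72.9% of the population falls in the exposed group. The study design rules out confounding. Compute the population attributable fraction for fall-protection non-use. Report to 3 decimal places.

PAF ≈ 0.760

p₁ = P(outcome | exposed) = 54/1079 = 0.050046
p₀ = P(outcome | unexposed) = 5/534 = 0.0093633
Overall risk P(Y=1) = π·p₁ + (1−π)·p₀ = 0.729×0.050046 + 0.271×0.0093633 = 0.039021.
Under exogeneity, PAF = [P(Y=1) − p₀] / P(Y=1).
PAF = (0.039021 − 0.0093633) / 0.039021 ≈ 0.7600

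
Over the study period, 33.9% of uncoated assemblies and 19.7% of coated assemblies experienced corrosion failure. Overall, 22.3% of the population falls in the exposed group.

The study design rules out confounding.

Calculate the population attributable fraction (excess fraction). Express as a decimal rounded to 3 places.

PAF ≈ 0.138

p₁ = 0.339, p₀ = 0.197.
Overall risk P(Y=1) = π·p₁ + (1−π)·p₀ = 0.223×0.339 + 0.777×0.197 = 0.22867.
Under exogeneity, PAF = [P(Y=1) − p₀] / P(Y=1).
PAF = (0.22867 − 0.197) / 0.22867 ≈ 0.1385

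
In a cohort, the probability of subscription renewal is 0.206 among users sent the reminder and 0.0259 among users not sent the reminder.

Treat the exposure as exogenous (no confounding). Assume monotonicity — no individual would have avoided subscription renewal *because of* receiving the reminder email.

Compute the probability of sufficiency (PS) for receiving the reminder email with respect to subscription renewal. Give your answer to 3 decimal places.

PS ≈ 0.185

Let p₁ = 0.206, p₀ = 0.0259.
Under exogeneity and monotonicity, PS = (p₁ − p₀) / (1 − p₀).
PS = (0.206 − 0.0259) / (1 − 0.0259) = 0.1801 / 0.9741 ≈ 0.1849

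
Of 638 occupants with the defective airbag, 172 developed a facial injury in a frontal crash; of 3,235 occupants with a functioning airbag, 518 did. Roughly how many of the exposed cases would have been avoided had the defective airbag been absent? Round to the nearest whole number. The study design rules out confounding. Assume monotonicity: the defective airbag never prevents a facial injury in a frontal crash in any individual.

p₁ = P(outcome | exposed) = 172/638 = 0.26959
p₀ = P(outcome | unexposed) = 518/3235 = 0.16012
PN = (p₁ − p₀)/p₁ = (0.26959 − 0.16012) / 0.26959 ≈ 0.40605.
Attributable cases ≈ PN × (exposed cases) = 0.40605 × 172 ≈ 69.84.

about 70 cases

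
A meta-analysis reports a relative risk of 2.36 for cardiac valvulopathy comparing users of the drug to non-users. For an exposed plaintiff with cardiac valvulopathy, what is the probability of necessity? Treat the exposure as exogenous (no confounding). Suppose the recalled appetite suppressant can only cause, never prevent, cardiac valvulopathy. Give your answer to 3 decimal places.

Under exogeneity and monotonicity, PN = (RR − 1) / RR = 1 − 1/RR.
PN = (2.36 − 1) / 2.36 = 1.36 / 2.36 ≈ 0.5763

PN ≈ 0.576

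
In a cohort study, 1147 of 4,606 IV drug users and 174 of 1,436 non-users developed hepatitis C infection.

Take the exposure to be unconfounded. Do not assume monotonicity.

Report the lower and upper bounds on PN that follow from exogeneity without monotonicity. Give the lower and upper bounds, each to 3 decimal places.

p₁ = P(outcome | exposed) = 1147/4606 = 0.24902
p₀ = P(outcome | unexposed) = 174/1436 = 0.12117
Under exogeneity alone the bounds on PN are max{0,(p₁−p₀)/p₁} ≤ PN ≤ min{1,(1−p₀)/p₁}.
  lower = (p₁ − p₀)/p₁ = 0.12785 / 0.24902 ≈ 0.5134
  upper = min{1, (1 − p₀)/p₁} = 0.87883 / 0.24902 ≈ 3.5291 → capped at 1

0.513 ≤ PN ≤ 1.000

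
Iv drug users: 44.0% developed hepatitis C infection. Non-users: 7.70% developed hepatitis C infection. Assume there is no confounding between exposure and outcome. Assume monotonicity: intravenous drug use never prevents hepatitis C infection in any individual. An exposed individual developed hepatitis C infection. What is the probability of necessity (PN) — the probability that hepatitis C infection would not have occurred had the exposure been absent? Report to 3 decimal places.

p₁ = 0.44, p₀ = 0.077.
Under exogeneity and monotonicity, PN = (p₁ − p₀) / p₁.
PN = (0.44 − 0.077) / 0.44 = 0.363 / 0.44 ≈ 0.8250

PN ≈ 0.825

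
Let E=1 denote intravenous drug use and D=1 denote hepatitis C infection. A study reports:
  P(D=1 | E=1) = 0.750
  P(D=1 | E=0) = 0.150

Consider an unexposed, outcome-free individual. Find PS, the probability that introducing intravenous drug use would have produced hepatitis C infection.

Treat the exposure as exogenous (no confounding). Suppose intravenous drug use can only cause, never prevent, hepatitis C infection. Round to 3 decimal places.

Let p₁ = 0.75, p₀ = 0.15.
Under exogeneity and monotonicity, PS = (p₁ − p₀) / (1 − p₀).
PS = (0.75 − 0.15) / (1 − 0.15) = 0.6 / 0.85 ≈ 0.7059

PS ≈ 0.706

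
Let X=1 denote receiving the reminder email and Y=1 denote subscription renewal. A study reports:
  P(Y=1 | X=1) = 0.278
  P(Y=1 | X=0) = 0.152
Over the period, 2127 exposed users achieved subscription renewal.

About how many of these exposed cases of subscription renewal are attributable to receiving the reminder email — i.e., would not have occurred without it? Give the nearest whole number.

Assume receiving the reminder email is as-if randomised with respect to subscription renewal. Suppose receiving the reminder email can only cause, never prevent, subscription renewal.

Let p₁ = 0.278, p₀ = 0.152.
PN = (p₁ − p₀)/p₁ = (0.278 − 0.152) / 0.278 ≈ 0.45324.
Attributable cases ≈ PN × (exposed cases) = 0.45324 × 2127 ≈ 964.04.

about 964 cases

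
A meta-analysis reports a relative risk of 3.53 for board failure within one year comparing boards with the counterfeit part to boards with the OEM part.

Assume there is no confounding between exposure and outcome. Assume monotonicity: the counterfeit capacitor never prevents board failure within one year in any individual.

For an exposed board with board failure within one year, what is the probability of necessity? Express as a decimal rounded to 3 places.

Under exogeneity and monotonicity, PN = (RR − 1) / RR = 1 − 1/RR.
PN = (3.53 − 1) / 3.53 = 2.53 / 3.53 ≈ 0.7167

PN ≈ 0.717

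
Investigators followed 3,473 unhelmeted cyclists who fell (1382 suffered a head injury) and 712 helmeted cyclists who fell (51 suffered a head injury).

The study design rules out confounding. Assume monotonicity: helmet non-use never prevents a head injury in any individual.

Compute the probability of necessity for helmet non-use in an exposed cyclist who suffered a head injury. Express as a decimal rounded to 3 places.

p₁ = P(outcome | exposed) = 1382/3473 = 0.39793
p₀ = P(outcome | unexposed) = 51/712 = 0.071629
Under exogeneity and monotonicity, PN = (p₁ − p₀) / p₁.
PN = (0.39793 − 0.071629) / 0.39793 = 0.3263 / 0.39793 ≈ 0.8200

PN ≈ 0.820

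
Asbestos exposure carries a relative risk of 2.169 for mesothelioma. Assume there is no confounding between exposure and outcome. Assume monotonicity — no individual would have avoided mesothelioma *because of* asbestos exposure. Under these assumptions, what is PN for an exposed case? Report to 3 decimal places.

PN ≈ 0.539

Under exogeneity and monotonicity, PN = (RR − 1) / RR = 1 − 1/RR.
PN = (2.169 − 1) / 2.169 = 1.169 / 2.169 ≈ 0.5390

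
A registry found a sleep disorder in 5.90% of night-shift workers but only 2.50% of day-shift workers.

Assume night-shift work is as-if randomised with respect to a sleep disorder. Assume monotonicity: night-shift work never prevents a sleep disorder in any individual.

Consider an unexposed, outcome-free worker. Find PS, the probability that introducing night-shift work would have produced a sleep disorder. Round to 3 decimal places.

PS ≈ 0.035

p₁ = 0.059, p₀ = 0.025.
Under exogeneity and monotonicity, PS = (p₁ − p₀) / (1 − p₀).
PS = (0.059 − 0.025) / (1 − 0.025) = 0.034 / 0.975 ≈ 0.0349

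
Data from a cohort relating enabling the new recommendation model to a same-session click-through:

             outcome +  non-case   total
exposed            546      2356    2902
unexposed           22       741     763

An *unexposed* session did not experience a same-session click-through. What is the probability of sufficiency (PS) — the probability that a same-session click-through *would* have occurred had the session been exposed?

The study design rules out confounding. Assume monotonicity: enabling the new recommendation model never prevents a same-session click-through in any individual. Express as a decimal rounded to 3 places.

p₁ = P(outcome | exposed) = 546/2902 = 0.18815
p₀ = P(outcome | unexposed) = 22/763 = 0.028834
Under exogeneity and monotonicity, PS = (p₁ − p₀) / (1 − p₀).
PS = (0.18815 − 0.028834) / (1 − 0.028834) = 0.15931 / 0.97117 ≈ 0.1640

PS ≈ 0.164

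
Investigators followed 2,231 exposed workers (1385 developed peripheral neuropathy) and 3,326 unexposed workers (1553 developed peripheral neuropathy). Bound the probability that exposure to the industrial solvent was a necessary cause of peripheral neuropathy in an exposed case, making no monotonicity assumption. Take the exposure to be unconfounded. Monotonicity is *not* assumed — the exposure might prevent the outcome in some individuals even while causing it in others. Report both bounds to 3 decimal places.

0.248 ≤ PN ≤ 0.859

p₁ = P(outcome | exposed) = 1385/2231 = 0.6208
p₀ = P(outcome | unexposed) = 1553/3326 = 0.46693
Under exogeneity alone the bounds on PN are max{0,(p₁−p₀)/p₁} ≤ PN ≤ min{1,(1−p₀)/p₁}.
  lower = (p₁ − p₀)/p₁ = 0.15387 / 0.6208 ≈ 0.2479
  upper = min{1, (1 − p₀)/p₁} = 0.53307 / 0.6208 ≈ 0.8587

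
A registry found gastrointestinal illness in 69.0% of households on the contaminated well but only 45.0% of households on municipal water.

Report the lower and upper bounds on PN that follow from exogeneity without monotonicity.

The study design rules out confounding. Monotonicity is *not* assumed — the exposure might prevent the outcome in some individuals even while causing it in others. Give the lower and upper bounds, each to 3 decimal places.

p₁ = 0.69, p₀ = 0.45.
Under exogeneity alone the bounds on PN are max{0,(p₁−p₀)/p₁} ≤ PN ≤ min{1,(1−p₀)/p₁}.
  lower = (p₁ − p₀)/p₁ = 0.24 / 0.69 ≈ 0.3478
  upper = min{1, (1 − p₀)/p₁} = 0.55 / 0.69 ≈ 0.7971

0.348 ≤ PN ≤ 0.797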